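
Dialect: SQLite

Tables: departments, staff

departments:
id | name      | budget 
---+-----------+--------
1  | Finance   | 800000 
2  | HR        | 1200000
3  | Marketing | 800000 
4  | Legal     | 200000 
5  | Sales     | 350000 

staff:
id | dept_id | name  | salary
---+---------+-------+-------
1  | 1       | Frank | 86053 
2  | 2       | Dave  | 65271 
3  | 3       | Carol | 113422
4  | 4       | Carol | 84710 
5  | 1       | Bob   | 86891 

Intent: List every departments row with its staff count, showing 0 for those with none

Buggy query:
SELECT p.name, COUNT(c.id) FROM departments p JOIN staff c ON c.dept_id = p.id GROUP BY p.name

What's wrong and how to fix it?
Bug: INNER JOIN drops departments rows that have no matching staff rows

Fix: Switch to LEFT JOIN to retain unmatched parent rows

Corrected query:
SELECT p.name, COUNT(c.id) FROM departments p LEFT JOIN staff c ON c.dept_id = p.id GROUP BY p.name

Result:
name      | COUNT(c.id)
----------+------------
Finance   | 2          
HR        | 1          
Legal     | 1          
Marketing | 1          
Sales     | 0          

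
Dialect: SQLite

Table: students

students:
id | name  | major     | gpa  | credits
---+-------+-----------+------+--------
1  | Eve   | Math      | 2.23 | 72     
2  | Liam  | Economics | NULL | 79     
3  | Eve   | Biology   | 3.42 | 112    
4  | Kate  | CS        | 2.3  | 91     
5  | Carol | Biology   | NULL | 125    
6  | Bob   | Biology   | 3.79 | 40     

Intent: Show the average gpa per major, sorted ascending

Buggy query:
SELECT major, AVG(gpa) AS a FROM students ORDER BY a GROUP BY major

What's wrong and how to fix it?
Bug: GROUP BY must precede ORDER BY

Fix: Move ORDER BY to the end, after GROUP BY

Corrected query:
SELECT major, AVG(gpa) AS a FROM students GROUP BY major ORDER BY a

Result:
major     | a    
----------+------
Economics | NULL 
Math      | 2.23 
CS        | 2.3  
Biology   | 3.605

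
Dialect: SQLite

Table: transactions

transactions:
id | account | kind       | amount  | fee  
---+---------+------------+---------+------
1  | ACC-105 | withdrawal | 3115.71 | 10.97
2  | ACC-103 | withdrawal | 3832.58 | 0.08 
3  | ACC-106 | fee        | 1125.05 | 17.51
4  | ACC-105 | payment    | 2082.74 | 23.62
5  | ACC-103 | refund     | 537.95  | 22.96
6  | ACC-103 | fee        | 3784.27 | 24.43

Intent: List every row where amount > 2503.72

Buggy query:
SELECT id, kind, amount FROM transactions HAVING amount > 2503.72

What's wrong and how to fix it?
Bug: HAVING filters the output of aggregation, but this query has no GROUP BY and no aggregate functions, so SQLite rejects it (HAVING clause on a non-aggregate query); the condition here is per row

Fix: Replace HAVING with WHERE since the condition applies to individual rows

Corrected query:
SELECT id, kind, amount FROM transactions WHERE amount > 2503.72

Result:
id | kind       | amount 
---+------------+--------
1  | withdrawal | 3115.71
2  | withdrawal | 3832.58
6  | fee        | 3784.27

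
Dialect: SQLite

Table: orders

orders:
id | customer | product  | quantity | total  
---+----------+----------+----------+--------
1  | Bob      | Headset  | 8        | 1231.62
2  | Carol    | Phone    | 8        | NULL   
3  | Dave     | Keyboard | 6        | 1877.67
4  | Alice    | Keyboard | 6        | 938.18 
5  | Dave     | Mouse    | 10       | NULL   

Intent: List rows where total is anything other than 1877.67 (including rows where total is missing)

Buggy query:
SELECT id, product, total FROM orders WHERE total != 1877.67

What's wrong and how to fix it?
Bug: Inequality against NULL is unknown, not true; rows with NULL are dropped

Fix: Handle NULL separately with IS NULL alongside the inequality

Corrected query:
SELECT id, product, total FROM orders WHERE total != 1877.67 OR total IS NULL

Result:
id | product  | total  
---+----------+--------
1  | Headset  | 1231.62
2  | Phone    | NULL   
4  | Keyboard | 938.18 
5  | Mouse    | NULL   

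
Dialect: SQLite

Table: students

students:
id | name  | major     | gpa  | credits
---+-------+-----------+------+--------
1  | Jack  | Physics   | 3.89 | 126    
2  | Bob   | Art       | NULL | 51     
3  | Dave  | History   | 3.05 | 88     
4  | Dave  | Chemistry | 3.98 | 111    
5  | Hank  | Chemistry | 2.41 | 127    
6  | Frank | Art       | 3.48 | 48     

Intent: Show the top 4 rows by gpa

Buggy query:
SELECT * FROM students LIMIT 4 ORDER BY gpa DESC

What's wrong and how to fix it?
Bug: LIMIT must come after ORDER BY

Fix: Sort with ORDER BY, then apply LIMIT

Corrected query:
SELECT * FROM students ORDER BY gpa DESC LIMIT 4

Result:
id | name  | major     | gpa  | credits
---+-------+-----------+------+--------
4  | Dave  | Chemistry | 3.98 | 111    
1  | Jack  | Physics   | 3.89 | 126    
6  | Frank | Art       | 3.48 | 48     
3  | Dave  | History   | 3.05 | 88     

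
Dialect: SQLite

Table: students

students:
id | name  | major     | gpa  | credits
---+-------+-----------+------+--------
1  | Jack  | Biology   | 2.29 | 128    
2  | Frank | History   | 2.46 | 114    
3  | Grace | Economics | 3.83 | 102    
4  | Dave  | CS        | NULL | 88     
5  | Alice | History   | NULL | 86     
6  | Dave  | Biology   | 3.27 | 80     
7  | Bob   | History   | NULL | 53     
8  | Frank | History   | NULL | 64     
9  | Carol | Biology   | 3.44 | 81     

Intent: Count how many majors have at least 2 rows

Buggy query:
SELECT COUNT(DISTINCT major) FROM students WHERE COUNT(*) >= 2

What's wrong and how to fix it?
Bug: COUNT(*) cannot appear in WHERE; the per-group count doesn't exist yet

Fix: Use a subquery that GROUPs and filters with HAVING, then count its rows

Corrected query:
SELECT COUNT(*) FROM (SELECT major FROM students GROUP BY major HAVING COUNT(*) >= 2)

Result:
COUNT(*)
--------
2       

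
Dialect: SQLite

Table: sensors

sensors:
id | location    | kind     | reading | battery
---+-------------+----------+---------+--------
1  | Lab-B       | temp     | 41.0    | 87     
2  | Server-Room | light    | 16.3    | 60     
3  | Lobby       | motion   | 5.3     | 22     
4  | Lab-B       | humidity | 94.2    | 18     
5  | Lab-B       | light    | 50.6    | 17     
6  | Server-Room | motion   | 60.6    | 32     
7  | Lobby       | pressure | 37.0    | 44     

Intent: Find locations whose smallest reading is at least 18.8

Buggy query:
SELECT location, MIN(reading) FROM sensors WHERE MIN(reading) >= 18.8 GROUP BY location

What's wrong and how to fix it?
Bug: MIN() in WHERE is a misuse of aggregate

Fix: Replace WHERE with HAVING after the GROUP BY

Corrected query:
SELECT location, MIN(reading) FROM sensors GROUP BY location HAVING MIN(reading) >= 18.8

Result:
location | MIN(reading)
---------+-------------
Lab-B    | 41          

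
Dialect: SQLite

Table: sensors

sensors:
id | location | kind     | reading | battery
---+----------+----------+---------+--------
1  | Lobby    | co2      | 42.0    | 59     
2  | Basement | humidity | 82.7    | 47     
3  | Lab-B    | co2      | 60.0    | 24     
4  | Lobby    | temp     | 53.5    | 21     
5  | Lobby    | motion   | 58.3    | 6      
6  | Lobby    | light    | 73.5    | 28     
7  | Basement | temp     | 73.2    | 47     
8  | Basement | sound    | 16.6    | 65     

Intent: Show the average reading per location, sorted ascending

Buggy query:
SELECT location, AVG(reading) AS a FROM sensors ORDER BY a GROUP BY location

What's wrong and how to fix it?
Bug: GROUP BY must precede ORDER BY

Fix: Move ORDER BY to the end, after GROUP BY

Corrected query:
SELECT location, AVG(reading) AS a FROM sensors GROUP BY location ORDER BY a

Result:
location | a     
---------+-------
Lobby    | 56.825
Basement | 57.5  
Lab-B    | 60    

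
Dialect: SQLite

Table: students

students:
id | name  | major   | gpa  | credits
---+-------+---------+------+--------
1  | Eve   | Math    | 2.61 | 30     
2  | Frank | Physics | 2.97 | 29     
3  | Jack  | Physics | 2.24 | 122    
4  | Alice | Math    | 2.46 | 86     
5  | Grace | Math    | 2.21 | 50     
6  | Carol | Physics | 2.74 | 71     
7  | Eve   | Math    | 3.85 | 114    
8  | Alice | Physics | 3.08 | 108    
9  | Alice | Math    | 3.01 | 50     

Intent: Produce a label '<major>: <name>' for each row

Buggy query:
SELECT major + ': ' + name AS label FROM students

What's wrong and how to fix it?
Bug: '+' is numeric addition; on text columns SQLite converts them to 0 instead of concatenating

Fix: Use the || operator for string concatenation

Corrected query:
SELECT major || ': ' || name AS label FROM students

Result:
label         
--------------
Math: Eve     
Physics: Frank
Physics: Jack 
Math: Alice   
Math: Grace   
Physics: Carol
Math: Eve     
Physics: Alice
Math: Alice   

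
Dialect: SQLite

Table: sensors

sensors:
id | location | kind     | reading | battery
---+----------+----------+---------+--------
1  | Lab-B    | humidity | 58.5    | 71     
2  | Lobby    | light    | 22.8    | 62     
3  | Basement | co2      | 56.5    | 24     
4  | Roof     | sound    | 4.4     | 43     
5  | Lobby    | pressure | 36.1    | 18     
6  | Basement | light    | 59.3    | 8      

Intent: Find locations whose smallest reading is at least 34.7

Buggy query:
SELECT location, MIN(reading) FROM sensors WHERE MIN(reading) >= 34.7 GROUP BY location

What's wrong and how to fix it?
Bug: Aggregates like MIN are computed per group after WHERE runs

Fix: Use HAVING for the per-group MIN condition

Corrected query:
SELECT location, MIN(reading) FROM sensors GROUP BY location HAVING MIN(reading) >= 34.7

Result:
location | MIN(reading)
---------+-------------
Basement | 56.5        
Lab-B    | 58.5        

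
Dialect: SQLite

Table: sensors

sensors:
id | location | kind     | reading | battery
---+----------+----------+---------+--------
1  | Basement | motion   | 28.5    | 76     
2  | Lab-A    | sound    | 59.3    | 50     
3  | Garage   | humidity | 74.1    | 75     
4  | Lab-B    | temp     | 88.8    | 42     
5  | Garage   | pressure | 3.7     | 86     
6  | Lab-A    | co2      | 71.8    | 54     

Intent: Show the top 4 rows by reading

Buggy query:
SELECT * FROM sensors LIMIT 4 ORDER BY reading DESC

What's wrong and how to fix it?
Bug: LIMIT must come after ORDER BY

Fix: Swap the clauses: ORDER BY first, then LIMIT

Corrected query:
SELECT * FROM sensors ORDER BY reading DESC LIMIT 4

Result:
id | location | kind     | reading | battery
---+----------+----------+---------+--------
4  | Lab-B    | temp     | 88.8    | 42     
3  | Garage   | humidity | 74.1    | 75     
6  | Lab-A    | co2      | 71.8    | 54     
2  | Lab-A    | sound    | 59.3    | 50     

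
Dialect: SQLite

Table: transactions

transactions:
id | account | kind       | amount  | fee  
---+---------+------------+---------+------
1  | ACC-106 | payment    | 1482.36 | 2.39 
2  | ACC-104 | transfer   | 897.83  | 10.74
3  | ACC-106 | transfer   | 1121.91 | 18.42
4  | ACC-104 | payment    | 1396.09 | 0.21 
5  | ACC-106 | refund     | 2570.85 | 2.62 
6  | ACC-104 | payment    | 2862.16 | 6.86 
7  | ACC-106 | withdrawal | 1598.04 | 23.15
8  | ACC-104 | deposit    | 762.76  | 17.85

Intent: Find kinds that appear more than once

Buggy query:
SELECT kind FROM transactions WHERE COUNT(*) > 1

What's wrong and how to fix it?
Bug: COUNT(*) is an aggregate and cannot be used in WHERE

Fix: Group first, then use HAVING for the count condition

Corrected query:
SELECT kind FROM transactions GROUP BY kind HAVING COUNT(*) > 1

Result:
kind    
--------
payment 
transfer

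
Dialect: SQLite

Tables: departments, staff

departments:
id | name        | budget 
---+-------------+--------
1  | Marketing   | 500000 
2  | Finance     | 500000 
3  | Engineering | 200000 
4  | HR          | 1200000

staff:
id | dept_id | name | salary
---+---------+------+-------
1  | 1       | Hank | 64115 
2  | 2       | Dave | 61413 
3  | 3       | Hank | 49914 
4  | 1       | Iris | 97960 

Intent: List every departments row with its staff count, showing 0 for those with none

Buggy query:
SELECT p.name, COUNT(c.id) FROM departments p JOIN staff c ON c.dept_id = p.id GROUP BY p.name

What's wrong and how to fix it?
Bug: An inner join excludes parents with zero children

Fix: Use LEFT JOIN so parents without children still appear (COUNT(c.id) gives 0)

Corrected query:
SELECT p.name, COUNT(c.id) FROM departments p LEFT JOIN staff c ON c.dept_id = p.id GROUP BY p.name

Result:
name        | COUNT(c.id)
------------+------------
Engineering | 1          
Finance     | 1          
HR          | 0          
Marketing   | 2          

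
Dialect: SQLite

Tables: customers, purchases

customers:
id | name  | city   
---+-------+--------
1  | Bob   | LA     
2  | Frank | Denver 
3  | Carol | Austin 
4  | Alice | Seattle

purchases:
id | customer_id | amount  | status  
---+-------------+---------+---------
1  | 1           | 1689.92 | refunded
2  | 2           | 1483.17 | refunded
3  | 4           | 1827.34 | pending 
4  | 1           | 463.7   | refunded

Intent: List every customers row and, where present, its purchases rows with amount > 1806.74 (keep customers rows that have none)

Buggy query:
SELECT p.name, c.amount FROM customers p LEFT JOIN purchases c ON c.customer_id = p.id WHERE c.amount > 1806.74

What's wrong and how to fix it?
Bug: A WHERE condition on the right-hand table after LEFT JOIN drops unmatched parents

Fix: Move the right-table condition into the ON clause so unmatched parents are kept

Corrected query:
SELECT p.name, c.amount FROM customers p LEFT JOIN purchases c ON c.customer_id = p.id AND c.amount > 1806.74

Result:
name  | amount 
------+--------
Bob   | NULL   
Frank | NULL   
Carol | NULL   
Alice | 1827.34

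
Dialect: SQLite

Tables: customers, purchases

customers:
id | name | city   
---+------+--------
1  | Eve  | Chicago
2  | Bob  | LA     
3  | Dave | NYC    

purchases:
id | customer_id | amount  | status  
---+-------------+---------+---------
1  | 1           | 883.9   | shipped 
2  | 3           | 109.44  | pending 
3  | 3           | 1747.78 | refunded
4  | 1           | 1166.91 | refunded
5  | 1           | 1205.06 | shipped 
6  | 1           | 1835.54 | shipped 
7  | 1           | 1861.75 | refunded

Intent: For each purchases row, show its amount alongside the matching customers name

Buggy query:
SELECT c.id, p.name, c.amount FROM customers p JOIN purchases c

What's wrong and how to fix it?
Bug: Missing join condition: each purchases row is matched to all customers rows instead of just its own

Fix: Specify the join condition linking the foreign key to the parent id

Corrected query:
SELECT c.id, p.name, c.amount FROM customers p JOIN purchases c ON c.customer_id = p.id

Result:
id | name | amount 
---+------+--------
1  | Eve  | 883.9  
2  | Dave | 109.44 
3  | Dave | 1747.78
4  | Eve  | 1166.91
5  | Eve  | 1205.06
6  | Eve  | 1835.54
7  | Eve  | 1861.75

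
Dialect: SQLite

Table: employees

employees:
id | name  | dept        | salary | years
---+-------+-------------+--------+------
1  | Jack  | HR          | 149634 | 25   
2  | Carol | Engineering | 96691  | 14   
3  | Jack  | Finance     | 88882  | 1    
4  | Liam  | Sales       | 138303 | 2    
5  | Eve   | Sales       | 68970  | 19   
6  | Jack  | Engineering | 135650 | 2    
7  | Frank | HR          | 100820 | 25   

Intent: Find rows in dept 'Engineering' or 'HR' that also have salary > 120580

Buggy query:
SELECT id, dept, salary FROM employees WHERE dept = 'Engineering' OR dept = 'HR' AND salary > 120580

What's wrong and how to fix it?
Bug: AND binds tighter than OR, so this parses as dept = 'Engineering' OR (dept = 'HR' AND salary > 120580)

Fix: Group the OR with parentheses (or use IN), then AND the threshold

Corrected query:
SELECT id, dept, salary FROM employees WHERE (dept = 'Engineering' OR dept = 'HR') AND salary > 120580

Result:
id | dept        | salary
---+-------------+-------
1  | HR          | 149634
6  | Engineering | 135650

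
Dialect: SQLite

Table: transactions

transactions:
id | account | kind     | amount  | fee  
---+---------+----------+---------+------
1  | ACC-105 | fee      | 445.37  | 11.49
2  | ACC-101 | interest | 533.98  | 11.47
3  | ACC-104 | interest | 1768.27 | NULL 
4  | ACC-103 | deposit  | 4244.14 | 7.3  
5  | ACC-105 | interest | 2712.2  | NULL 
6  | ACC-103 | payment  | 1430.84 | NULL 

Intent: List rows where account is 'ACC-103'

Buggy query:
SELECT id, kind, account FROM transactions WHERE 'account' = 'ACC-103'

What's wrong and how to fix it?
Bug: Single quotes denote string literals in SQL; the column name is being compared as a constant string

Fix: Remove the quotes around the column name (or use double quotes for an identifier)

Corrected query:
SELECT id, kind, account FROM transactions WHERE account = 'ACC-103'

Result:
id | kind    | account
---+---------+--------
4  | deposit | ACC-103
6  | payment | ACC-103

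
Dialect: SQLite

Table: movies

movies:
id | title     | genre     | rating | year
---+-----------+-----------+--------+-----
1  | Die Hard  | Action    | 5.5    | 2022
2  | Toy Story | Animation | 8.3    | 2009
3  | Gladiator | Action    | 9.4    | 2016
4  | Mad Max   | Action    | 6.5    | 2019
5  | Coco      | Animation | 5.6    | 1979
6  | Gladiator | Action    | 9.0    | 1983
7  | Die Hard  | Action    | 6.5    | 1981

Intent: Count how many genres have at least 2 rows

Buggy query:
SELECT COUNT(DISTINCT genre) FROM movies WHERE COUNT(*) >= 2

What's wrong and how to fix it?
Bug: COUNT(*) cannot appear in WHERE; the per-group count doesn't exist yet

Fix: Use a subquery that GROUPs and filters with HAVING, then count its rows

Corrected query:
SELECT COUNT(*) FROM (SELECT genre FROM movies GROUP BY genre HAVING COUNT(*) >= 2)

Result:
COUNT(*)
--------
2       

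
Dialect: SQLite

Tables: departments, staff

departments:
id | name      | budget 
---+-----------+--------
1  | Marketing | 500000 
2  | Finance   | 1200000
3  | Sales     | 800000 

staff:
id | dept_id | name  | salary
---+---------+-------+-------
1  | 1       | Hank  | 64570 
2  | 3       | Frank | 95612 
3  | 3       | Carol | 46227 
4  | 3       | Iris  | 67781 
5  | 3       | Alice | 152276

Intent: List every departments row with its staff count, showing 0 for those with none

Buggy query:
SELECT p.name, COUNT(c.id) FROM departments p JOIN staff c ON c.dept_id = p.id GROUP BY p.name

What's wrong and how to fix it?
Bug: INNER JOIN drops departments rows that have no matching staff rows

Fix: Switch to LEFT JOIN to retain unmatched parent rows

Corrected query:
SELECT p.name, COUNT(c.id) FROM departments p LEFT JOIN staff c ON c.dept_id = p.id GROUP BY p.name

Result:
name      | COUNT(c.id)
----------+------------
Finance   | 0          
Marketing | 1          
Sales     | 4          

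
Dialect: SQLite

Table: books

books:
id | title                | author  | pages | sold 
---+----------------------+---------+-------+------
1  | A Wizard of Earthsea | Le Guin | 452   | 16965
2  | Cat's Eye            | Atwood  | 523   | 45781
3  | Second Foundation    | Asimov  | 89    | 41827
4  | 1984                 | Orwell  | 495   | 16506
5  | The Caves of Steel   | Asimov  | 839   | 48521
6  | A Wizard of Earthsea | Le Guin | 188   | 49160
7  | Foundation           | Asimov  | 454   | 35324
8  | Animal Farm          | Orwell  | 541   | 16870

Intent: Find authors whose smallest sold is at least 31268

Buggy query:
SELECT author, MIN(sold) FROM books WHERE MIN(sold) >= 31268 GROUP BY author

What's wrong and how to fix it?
Bug: MIN() in WHERE is a misuse of aggregate

Fix: Use HAVING for the per-group MIN condition

Corrected query:
SELECT author, MIN(sold) FROM books GROUP BY author HAVING MIN(sold) >= 31268

Result:
author | MIN(sold)
-------+----------
Asimov | 35324    
Atwood | 45781    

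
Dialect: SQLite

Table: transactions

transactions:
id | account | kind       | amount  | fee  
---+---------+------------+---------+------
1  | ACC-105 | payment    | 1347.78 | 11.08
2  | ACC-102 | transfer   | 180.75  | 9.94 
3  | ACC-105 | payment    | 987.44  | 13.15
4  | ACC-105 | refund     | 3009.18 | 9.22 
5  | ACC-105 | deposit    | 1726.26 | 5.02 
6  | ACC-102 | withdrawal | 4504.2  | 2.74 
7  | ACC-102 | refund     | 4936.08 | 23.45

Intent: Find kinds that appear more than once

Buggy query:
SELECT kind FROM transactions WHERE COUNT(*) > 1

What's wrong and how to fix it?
Bug: WHERE can't reference COUNT(*); aggregates are computed after WHERE

Fix: Group first, then use HAVING for the count condition

Corrected query:
SELECT kind FROM transactions GROUP BY kind HAVING COUNT(*) > 1

Result:
kind   
-------
payment
refund 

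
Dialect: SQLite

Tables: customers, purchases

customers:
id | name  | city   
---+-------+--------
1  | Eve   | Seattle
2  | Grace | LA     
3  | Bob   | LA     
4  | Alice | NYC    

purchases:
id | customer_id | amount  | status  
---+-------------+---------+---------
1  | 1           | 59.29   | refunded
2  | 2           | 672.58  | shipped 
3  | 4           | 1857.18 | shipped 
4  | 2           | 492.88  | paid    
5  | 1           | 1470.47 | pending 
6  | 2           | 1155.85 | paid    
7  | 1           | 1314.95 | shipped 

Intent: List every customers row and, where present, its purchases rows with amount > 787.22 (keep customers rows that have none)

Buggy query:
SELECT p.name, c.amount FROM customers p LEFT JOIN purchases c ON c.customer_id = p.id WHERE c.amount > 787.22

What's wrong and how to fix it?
Bug: A WHERE condition on the right-hand table after LEFT JOIN drops unmatched parents

Fix: Put 'c.amount > 787.22' in the JOIN's ON clause instead of WHERE

Corrected query:
SELECT p.name, c.amount FROM customers p LEFT JOIN purchases c ON c.customer_id = p.id AND c.amount > 787.22

Result:
name  | amount 
------+--------
Eve   | 1314.95
Eve   | 1470.47
Grace | 1155.85
Bob   | NULL   
Alice | 1857.18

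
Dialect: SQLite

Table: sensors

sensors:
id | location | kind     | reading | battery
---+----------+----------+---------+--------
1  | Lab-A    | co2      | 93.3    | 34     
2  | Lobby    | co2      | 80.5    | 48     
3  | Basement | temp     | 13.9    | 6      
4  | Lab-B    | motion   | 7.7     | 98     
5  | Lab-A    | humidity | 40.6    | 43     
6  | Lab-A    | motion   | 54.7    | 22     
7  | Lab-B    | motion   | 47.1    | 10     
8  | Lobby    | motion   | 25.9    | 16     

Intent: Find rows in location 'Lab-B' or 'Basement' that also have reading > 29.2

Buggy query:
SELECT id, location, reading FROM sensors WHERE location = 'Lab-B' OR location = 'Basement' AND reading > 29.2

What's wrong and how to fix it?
Bug: Without parentheses, AND is evaluated before OR, so the reading filter only applies to the 'Basement' branch

Fix: Group the OR with parentheses (or use IN), then AND the threshold

Corrected query:
SELECT id, location, reading FROM sensors WHERE (location = 'Lab-B' OR location = 'Basement') AND reading > 29.2

Result:
id | location | reading
---+----------+--------
7  | Lab-B    | 47.1   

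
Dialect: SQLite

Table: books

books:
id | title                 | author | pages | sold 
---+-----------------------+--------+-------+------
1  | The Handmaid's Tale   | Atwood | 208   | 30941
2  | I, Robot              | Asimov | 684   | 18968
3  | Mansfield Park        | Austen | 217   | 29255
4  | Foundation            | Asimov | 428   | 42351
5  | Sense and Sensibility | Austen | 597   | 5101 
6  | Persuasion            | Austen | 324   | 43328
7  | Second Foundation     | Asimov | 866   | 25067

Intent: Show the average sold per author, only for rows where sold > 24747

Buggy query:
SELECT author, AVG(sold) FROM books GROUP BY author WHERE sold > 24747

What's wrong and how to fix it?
Bug: Row-level WHERE must come before GROUP BY in the clause order

Fix: Move the WHERE clause before GROUP BY

Corrected query:
SELECT author, AVG(sold) FROM books WHERE sold > 24747 GROUP BY author

Result:
author | AVG(sold)
-------+----------
Asimov | 33709    
Atwood | 30941    
Austen | 36291.5  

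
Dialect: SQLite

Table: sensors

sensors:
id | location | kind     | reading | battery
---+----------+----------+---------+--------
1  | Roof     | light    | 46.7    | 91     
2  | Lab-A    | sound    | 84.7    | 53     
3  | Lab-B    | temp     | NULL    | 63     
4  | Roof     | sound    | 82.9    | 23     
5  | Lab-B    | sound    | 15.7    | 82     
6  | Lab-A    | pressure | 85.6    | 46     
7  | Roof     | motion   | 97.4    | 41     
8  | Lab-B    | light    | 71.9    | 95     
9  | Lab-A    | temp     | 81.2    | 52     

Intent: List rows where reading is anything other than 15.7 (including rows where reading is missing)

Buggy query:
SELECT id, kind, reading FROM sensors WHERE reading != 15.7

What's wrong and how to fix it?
Bug: 'reading != 15.7' is unknown when reading is NULL, so NULL rows are silently excluded

Fix: Add an explicit OR reading IS NULL to include the missing-value rows

Corrected query:
SELECT id, kind, reading FROM sensors WHERE reading != 15.7 OR reading IS NULL

Result:
id | kind     | reading
---+----------+--------
1  | light    | 46.7   
2  | sound    | 84.7   
3  | temp     | NULL   
4  | sound    | 82.9   
6  | pressure | 85.6   
7  | motion   | 97.4   
8  | light    | 71.9   
9  | temp     | 81.2   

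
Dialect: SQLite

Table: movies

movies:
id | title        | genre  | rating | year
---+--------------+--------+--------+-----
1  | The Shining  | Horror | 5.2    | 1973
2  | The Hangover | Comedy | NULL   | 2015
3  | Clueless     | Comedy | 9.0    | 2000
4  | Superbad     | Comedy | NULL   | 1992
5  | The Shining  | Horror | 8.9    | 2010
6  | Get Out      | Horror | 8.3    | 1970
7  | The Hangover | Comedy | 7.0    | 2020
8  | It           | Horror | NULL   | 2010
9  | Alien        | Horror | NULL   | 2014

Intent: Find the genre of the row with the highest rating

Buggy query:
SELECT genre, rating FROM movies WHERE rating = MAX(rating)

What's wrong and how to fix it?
Bug: WHERE is evaluated per row; an aggregate over the whole table isn't defined there

Fix: Wrap MAX in a scalar subquery so WHERE compares against a single value

Corrected query:
SELECT genre, rating FROM movies WHERE rating = (SELECT MAX(rating) FROM movies)

Result:
genre  | rating
-------+-------
Comedy | 9     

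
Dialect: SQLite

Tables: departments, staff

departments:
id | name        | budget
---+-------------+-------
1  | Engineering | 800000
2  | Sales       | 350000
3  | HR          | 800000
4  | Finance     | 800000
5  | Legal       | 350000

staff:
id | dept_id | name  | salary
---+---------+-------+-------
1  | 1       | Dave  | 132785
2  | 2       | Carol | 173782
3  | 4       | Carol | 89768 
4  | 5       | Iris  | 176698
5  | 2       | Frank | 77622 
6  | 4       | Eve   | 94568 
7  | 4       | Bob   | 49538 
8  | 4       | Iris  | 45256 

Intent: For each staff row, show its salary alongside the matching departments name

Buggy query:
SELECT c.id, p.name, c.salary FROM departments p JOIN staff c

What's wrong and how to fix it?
Bug: Missing join condition: each staff row is matched to all departments rows instead of just its own

Fix: Add ON c.dept_id = p.id to the JOIN

Corrected query:
SELECT c.id, p.name, c.salary FROM departments p JOIN staff c ON c.dept_id = p.id

Result:
id | name        | salary
---+-------------+-------
1  | Engineering | 132785
2  | Sales       | 173782
3  | Finance     | 89768 
4  | Legal       | 176698
5  | Sales       | 77622 
6  | Finance     | 94568 
7  | Finance     | 49538 
8  | Finance     | 45256 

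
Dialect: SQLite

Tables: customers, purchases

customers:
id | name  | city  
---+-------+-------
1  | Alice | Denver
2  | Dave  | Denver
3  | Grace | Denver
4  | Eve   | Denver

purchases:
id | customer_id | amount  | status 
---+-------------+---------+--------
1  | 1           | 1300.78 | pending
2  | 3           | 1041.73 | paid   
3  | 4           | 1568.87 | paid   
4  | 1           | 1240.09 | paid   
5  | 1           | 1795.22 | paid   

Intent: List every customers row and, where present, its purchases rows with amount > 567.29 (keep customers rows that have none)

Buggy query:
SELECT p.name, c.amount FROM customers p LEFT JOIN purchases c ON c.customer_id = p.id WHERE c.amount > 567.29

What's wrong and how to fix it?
Bug: Filtering c.amount in WHERE discards the NULL rows produced by LEFT JOIN, turning it into an inner join

Fix: Move the right-table condition into the ON clause so unmatched parents are kept

Corrected query:
SELECT p.name, c.amount FROM customers p LEFT JOIN purchases c ON c.customer_id = p.id AND c.amount > 567.29

Result:
name  | amount 
------+--------
Alice | 1240.09
Alice | 1300.78
Alice | 1795.22
Dave  | NULL   
Grace | 1041.73
Eve   | 1568.87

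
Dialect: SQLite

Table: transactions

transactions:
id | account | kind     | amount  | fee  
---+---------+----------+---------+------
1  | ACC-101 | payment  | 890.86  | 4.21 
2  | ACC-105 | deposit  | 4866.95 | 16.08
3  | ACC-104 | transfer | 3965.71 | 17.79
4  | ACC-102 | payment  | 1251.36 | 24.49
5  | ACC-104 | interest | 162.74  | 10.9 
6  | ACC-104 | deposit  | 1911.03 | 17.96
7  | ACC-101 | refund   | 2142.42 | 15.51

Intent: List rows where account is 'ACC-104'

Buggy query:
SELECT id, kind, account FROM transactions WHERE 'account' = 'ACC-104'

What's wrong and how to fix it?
Bug: Single quotes denote string literals in SQL; the column name is being compared as a constant string

Fix: Reference the column as account without single quotes

Corrected query:
SELECT id, kind, account FROM transactions WHERE account = 'ACC-104'

Result:
id | kind     | account
---+----------+--------
3  | transfer | ACC-104
5  | interest | ACC-104
6  | deposit  | ACC-104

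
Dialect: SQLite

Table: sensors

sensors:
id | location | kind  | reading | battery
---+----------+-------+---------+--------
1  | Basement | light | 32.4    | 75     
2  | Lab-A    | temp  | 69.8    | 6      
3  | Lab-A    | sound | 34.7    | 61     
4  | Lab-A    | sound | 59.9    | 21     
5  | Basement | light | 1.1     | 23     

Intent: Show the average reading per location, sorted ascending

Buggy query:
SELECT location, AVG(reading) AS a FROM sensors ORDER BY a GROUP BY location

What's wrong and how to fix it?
Bug: ORDER BY appears before GROUP BY; SQL clause order requires GROUP BY first

Fix: Reorder: SELECT … FROM … GROUP BY … ORDER BY …

Corrected query:
SELECT location, AVG(reading) AS a FROM sensors GROUP BY location ORDER BY a

Result:
location | a    
---------+------
Basement | 16.75
Lab-A    | 54.8 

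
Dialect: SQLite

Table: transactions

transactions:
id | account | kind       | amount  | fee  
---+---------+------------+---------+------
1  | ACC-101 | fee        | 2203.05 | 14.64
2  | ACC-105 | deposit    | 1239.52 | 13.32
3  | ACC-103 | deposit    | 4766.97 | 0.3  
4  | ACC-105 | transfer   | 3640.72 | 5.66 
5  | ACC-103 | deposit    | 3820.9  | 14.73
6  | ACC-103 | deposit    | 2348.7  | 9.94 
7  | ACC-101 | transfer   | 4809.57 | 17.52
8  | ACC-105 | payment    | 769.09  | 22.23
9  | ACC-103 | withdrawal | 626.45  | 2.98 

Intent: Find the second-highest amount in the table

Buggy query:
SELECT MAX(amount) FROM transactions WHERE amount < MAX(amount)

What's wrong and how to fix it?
Bug: The inner MAX is an aggregate inside WHERE, which is not allowed

Fix: Put the inner MAX in a scalar subquery

Corrected query:
SELECT MAX(amount) FROM transactions WHERE amount < (SELECT MAX(amount) FROM transactions)

Result:
MAX(amount)
-----------
4766.97    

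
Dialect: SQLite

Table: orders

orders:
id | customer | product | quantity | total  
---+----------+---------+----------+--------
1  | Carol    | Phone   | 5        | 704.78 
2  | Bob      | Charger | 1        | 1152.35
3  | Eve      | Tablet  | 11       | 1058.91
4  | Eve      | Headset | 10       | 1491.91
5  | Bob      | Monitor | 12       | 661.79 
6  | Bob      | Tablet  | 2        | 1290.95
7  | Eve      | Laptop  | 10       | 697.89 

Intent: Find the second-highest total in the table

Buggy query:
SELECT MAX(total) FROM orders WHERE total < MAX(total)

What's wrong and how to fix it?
Bug: MAX(total) on the right of the comparison is an aggregate-in-WHERE error

Fix: Compute the overall MAX in a subquery, then take MAX of rows below it

Corrected query:
SELECT MAX(total) FROM orders WHERE total < (SELECT MAX(total) FROM orders)

Result:
MAX(total)
----------
1290.95   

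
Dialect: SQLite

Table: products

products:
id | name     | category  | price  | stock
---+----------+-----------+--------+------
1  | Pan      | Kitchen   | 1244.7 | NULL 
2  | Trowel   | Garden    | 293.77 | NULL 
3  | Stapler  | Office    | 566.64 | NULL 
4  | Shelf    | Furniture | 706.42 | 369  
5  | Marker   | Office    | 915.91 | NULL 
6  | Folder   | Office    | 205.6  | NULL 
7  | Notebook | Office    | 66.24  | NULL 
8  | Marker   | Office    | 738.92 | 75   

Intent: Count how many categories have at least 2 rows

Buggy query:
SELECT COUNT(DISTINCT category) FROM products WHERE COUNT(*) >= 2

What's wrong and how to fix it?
Bug: WHERE filters individual rows, not groups, so a group-level COUNT is invalid there

Fix: Group first with HAVING COUNT(*) >= 2, then COUNT the resulting groups

Corrected query:
SELECT COUNT(*) FROM (SELECT category FROM products GROUP BY category HAVING COUNT(*) >= 2)

Result:
COUNT(*)
--------
1       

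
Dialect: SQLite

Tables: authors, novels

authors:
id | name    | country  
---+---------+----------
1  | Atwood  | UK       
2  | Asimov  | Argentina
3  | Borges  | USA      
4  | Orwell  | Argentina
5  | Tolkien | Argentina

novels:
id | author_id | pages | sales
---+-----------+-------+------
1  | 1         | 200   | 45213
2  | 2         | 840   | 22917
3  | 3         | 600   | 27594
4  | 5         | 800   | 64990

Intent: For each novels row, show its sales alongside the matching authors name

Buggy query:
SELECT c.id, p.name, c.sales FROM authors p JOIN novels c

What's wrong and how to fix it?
Bug: Missing join condition: each novels row is matched to all authors rows instead of just its own

Fix: Specify the join condition linking the foreign key to the parent id

Corrected query:
SELECT c.id, p.name, c.sales FROM authors p JOIN novels c ON c.author_id = p.id

Result:
id | name    | sales
---+---------+------
1  | Atwood  | 45213
2  | Asimov  | 22917
3  | Borges  | 27594
4  | Tolkien | 64990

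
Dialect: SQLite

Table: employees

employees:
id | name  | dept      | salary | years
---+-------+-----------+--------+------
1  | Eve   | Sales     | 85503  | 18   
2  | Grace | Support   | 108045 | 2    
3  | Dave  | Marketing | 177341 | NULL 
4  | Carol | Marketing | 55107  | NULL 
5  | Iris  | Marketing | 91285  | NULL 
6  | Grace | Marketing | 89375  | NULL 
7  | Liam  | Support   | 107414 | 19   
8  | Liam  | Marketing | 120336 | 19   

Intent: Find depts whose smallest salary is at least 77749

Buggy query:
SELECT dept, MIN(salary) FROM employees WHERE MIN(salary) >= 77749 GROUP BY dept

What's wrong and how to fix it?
Bug: MIN() in WHERE is a misuse of aggregate

Fix: Use HAVING for the per-group MIN condition

Corrected query:
SELECT dept, MIN(salary) FROM employees GROUP BY dept HAVING MIN(salary) >= 77749

Result:
dept    | MIN(salary)
--------+------------
Sales   | 85503      
Support | 107414     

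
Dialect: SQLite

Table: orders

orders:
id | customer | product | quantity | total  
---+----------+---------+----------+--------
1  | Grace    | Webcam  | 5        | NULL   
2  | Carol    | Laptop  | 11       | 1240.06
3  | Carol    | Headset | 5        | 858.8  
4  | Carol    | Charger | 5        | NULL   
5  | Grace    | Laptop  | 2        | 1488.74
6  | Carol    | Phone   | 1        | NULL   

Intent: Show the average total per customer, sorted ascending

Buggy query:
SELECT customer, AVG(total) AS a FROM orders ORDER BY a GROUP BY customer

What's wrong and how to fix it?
Bug: ORDER BY appears before GROUP BY; SQL clause order requires GROUP BY first

Fix: Reorder: SELECT … FROM … GROUP BY … ORDER BY …

Corrected query:
SELECT customer, AVG(total) AS a FROM orders GROUP BY customer ORDER BY a

Result:
customer | a      
---------+--------
Carol    | 1049.43
Grace    | 1488.74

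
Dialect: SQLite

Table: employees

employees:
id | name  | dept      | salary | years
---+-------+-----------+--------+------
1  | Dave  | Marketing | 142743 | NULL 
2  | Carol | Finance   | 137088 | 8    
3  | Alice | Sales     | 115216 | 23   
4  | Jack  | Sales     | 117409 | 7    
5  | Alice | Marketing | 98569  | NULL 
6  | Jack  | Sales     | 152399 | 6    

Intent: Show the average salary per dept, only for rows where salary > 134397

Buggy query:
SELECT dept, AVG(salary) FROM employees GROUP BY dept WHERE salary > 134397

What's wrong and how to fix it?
Bug: Row-level WHERE must come before GROUP BY in the clause order

Fix: Place WHERE between FROM and GROUP BY

Corrected query:
SELECT dept, AVG(salary) FROM employees WHERE salary > 134397 GROUP BY dept

Result:
dept      | AVG(salary)
----------+------------
Finance   | 137088     
Marketing | 142743     
Sales     | 152399     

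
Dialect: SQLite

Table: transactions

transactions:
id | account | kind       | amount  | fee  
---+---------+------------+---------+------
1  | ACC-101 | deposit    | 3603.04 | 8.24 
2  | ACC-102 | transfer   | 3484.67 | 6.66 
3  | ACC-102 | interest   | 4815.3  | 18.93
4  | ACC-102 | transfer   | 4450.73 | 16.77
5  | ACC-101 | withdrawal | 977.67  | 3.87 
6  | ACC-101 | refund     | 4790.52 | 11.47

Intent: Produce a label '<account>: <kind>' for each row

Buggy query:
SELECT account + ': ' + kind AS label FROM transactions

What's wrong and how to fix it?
Bug: '+' is numeric addition; on text columns SQLite converts them to 0 instead of concatenating

Fix: Use the || operator for string concatenation

Corrected query:
SELECT account || ': ' || kind AS label FROM transactions

Result:
label              
-------------------
ACC-101: deposit   
ACC-102: transfer  
ACC-102: interest  
ACC-102: transfer  
ACC-101: withdrawal
ACC-101: refund    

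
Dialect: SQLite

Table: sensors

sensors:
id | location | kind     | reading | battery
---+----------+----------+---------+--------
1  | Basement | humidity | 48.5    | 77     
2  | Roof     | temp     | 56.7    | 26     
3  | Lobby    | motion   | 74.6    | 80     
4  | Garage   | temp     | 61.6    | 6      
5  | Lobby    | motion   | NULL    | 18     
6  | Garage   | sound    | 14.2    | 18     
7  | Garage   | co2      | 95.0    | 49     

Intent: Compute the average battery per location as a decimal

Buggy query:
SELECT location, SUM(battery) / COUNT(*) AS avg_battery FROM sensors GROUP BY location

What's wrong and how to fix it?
Bug: Both operands are integers, so '/' performs integer division and truncates

Fix: Cast one side to REAL so the division keeps the fractional part

Corrected query:
SELECT location, SUM(battery) * 1.0 / COUNT(*) AS avg_battery FROM sensors GROUP BY location

Result:
location | avg_battery
---------+------------
Basement | 77         
Garage   | 24.333333  
Lobby    | 49         
Roof     | 26         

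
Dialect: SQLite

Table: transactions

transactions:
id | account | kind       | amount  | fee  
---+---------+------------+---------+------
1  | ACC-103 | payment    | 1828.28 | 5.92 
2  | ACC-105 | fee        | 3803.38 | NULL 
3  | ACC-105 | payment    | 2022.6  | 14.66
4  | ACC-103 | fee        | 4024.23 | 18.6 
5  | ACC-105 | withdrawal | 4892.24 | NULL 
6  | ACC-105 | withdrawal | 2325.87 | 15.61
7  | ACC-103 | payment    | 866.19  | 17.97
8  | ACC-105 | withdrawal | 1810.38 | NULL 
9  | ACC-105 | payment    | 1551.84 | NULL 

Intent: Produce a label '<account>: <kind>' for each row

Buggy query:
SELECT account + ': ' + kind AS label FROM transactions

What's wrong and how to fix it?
Bug: '+' is numeric addition; on text columns SQLite converts them to 0 instead of concatenating

Fix: Use the || operator for string concatenation

Corrected query:
SELECT account || ': ' || kind AS label FROM transactions

Result:
label              
-------------------
ACC-103: payment   
ACC-105: fee       
ACC-105: payment   
ACC-103: fee       
ACC-105: withdrawal
ACC-105: withdrawal
ACC-103: payment   
ACC-105: withdrawal
ACC-105: payment   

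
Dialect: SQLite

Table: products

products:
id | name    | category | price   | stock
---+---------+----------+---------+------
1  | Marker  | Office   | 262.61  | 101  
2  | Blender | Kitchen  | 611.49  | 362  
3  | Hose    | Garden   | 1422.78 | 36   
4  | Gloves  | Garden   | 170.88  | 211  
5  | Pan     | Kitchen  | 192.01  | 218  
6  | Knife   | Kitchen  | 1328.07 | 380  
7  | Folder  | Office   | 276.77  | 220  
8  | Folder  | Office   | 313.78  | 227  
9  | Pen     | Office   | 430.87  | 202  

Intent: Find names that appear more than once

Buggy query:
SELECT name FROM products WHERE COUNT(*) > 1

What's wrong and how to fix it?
Bug: WHERE can't reference COUNT(*); aggregates are computed after WHERE

Fix: GROUP BY name, then filter groups with HAVING COUNT(*) > 1

Corrected query:
SELECT name FROM products GROUP BY name HAVING COUNT(*) > 1

Result:
name  
------
Folder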